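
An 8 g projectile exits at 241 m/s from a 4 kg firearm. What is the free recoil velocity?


v_recoil = m_p * v_p / m_gun = 0.008 * 241 / 4 = 0.482 m/s

0.482 m/s


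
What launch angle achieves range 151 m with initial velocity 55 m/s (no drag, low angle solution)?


sin(2*theta) = R*g/v0^2 = 151*9.81/55^2 = 0.489689, theta = arcsin(0.489689)/2 = 14.66°

14.66 degrees


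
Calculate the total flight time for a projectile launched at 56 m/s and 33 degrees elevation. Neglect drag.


T = 2*v0*sin(theta)/g = 2*56*sin(33°)/9.81 = 6.218 s

6.218 s


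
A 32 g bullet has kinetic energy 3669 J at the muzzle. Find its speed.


v = sqrt(2*E/m) = sqrt(2*3669/0.032) = 478.9 m/s

478.9 m/s


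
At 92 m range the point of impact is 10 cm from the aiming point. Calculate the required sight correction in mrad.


1 mrad subtends 1 cm per 10 m of range, so adj = error_cm / (dist_m / 10) = 10 / (92/10) = 1.087 mrad

1.087 mrad


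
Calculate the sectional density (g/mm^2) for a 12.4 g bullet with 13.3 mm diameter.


SD = m/d^2 = 12.4/13.3^2 = 0.0701 g/mm^2

0.0701 g/mm^2


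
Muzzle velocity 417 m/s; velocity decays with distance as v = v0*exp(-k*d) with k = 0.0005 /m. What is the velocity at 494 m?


v = v0*exp(-k*d) = 417*exp(-0.0005*494) = 325.7 m/s

325.7 m/s


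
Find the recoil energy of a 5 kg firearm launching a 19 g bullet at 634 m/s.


v_r = m_p*v_p/m_gun = 0.019*634/5 = 2.4092 m/s, E_r = 0.5*m_gun*v_r^2 = 0.5*5*2.4092^2 = 14.51 J

14.51 J


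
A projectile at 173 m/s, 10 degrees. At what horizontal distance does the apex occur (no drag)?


R = v0^2*sin(2*theta)/g = 173^2*sin(2*10°)/9.81 = 1043.46 m
apex_dist = R/2 = 1043.46/2 = 521.7 m

521.7 m


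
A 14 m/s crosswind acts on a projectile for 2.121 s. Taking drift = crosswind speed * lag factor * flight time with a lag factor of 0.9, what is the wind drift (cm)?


drift = v_wind * lag * t = 14 * 0.9 * 2.121 = 26.7246 m ≈ 2672 cm

2672 cm


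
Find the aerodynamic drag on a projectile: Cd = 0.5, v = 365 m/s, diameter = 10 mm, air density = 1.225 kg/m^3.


A = pi*(d/2)^2 = pi*(10/2000)^2 = 7.85398e-05 m^2
Fd = 0.5*Cd*rho*A*v^2 = 0.5*0.5*1.225*7.85398e-05*365^2 = 3.204 N

3.204 N


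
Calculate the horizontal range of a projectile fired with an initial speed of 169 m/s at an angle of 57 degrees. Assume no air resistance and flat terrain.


R = v0^2 * sin(2*theta) / g = 169^2 * sin(2*57°) / 9.81 = 2660 m

2660 m


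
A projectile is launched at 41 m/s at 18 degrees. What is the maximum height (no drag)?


H = (v0*sin(theta))^2 / (2g) = (41*sin(18°))^2 / (2*9.81) = 8.182 m

8.182 m


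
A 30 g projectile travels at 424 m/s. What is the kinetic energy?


E = 0.5*m*v^2 = 0.5*0.03*424^2 = 2697 J

2697 J


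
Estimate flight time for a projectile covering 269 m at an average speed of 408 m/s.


t = d/v = 269/408 = 0.6593 s

0.6593 s


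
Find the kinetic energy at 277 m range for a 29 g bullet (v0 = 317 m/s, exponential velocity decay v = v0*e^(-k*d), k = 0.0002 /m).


v = v0*exp(-k*d) = 317*exp(-0.0002*277) = 299.916 m/s
E = 0.5*m*v^2 = 0.5*0.029*299.916^2 = 1304 J

1304 J


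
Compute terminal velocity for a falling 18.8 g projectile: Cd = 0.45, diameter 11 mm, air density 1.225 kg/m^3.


A = pi*(d/2)^2 = pi*(11/2000)^2 = 9.50332e-05 m^2
vt = sqrt(2mg/(Cd*rho*A)) = sqrt(2*0.0188*9.81/(0.45 * 1.225 * 9.50332e-05)) = 83.91 m/s

83.91 m/s


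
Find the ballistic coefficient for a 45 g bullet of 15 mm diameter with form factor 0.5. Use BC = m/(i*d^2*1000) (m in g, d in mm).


BC = m/(i*d^2*1000) = 45/(0.5 * 15^2 * 1000) = 0.0004

0.0004


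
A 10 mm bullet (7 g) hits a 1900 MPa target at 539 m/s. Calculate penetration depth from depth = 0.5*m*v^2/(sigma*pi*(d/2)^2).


A = pi*(d/2)^2 = pi*(10/2)^2 = 78.5398 mm^2
E = 0.5*m*v^2 = 0.5*0.007*539^2 = 1016.82 J
depth = E/(sigma*A) = 1016.82 J / (1900 MPa * 78.5398 mm^2) = 1016.82/(1900 * 78.5398) m = 0.006814 m ≈ 6.814 mm

6.814 mm


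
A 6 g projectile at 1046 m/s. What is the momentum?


p = m*v = 0.006*1046 = 6.276 kg·m/s

6.276 kg·m/s


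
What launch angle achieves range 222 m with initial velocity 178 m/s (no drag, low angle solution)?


sin(2*theta) = R*g/v0^2 = 222*9.81/178^2 = 0.0687356, theta = arcsin(0.0687356)/2 = 1.971°

1.971 degrees


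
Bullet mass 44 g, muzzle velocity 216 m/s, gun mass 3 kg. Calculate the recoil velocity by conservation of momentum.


v_recoil = m_p * v_p / m_gun = 0.044 * 216 / 3 = 3.168 m/s

3.168 m/s


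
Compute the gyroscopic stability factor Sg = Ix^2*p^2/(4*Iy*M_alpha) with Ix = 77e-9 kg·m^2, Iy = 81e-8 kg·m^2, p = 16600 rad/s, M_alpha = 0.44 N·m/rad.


Sg = Ix^2 * p^2 / (4 * Iy * M_alpha) = (77e-9)^2 * 16600^2 / (4 * 81e-8 * 0.44) = 1.146

1.146


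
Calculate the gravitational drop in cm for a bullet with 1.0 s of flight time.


drop = 0.5*g*t^2 = 0.5*9.81*1.0^2 = 4.905 m ≈ 490.5 cm

490.5 cm


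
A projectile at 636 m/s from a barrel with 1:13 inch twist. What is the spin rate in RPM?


twist_m = 13*0.0254 = 0.3302 m
spin = v/twist = 636/0.3302 = 1926.105 rev/s
RPM = spin*60 = 1926.105*60 ≈ 115566 RPM

115566 RPM


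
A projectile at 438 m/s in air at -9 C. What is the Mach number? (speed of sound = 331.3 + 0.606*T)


a = 331.3 + 0.606*(-9) = 325.846 m/s
M = v/a = 438/325.846 = 1.344

1.344


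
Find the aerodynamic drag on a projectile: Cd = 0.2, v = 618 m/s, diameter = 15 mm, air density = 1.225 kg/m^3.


A = pi*(d/2)^2 = pi*(15/2000)^2 = 1.76715e-04 m^2
Fd = 0.5*Cd*rho*A*v^2 = 0.5*0.2*1.225*1.76715e-04*618^2 = 8.268 N

8.268 N


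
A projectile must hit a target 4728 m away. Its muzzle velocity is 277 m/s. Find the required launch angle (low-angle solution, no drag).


sin(2*theta) = R*g/v0^2 = 4728*9.81/277^2 = 0.604487, theta = arcsin(0.604487)/2 = 18.6°

18.6 degrees


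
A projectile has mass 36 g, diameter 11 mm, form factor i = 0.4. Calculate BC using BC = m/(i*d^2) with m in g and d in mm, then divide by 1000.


BC = m/(i*d^2*1000) = 36/(0.4 * 11^2 * 1000) = 0.0007438

0.0007438


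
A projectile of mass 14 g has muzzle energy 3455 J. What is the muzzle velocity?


v = sqrt(2*E/m) = sqrt(2*3455/0.014) = 702.5 m/s

702.5 m/s


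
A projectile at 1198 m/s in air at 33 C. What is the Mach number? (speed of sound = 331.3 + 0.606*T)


a = 331.3 + 0.606*(33) = 351.298 m/s
M = v/a = 1198/351.298 = 3.41

3.41


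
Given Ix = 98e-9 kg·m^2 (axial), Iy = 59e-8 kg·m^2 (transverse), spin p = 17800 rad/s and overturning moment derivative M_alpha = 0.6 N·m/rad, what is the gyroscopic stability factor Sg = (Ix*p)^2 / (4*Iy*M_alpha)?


Sg = Ix^2 * p^2 / (4 * Iy * M_alpha) = (98e-9)^2 * 17800^2 / (4 * 59e-8 * 0.6) = 2.149

2.149


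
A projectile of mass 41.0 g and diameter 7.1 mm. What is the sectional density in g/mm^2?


SD = m/d^2 = 41.0/7.1^2 = 0.8133 g/mm^2

0.8133 g/mm^2


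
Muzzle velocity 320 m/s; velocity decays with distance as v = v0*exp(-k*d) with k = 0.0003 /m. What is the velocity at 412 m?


v = v0*exp(-k*d) = 320*exp(-0.0003*412) = 282.8 m/s

282.8 m/s


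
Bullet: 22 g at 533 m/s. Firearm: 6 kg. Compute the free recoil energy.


v_r = m_p*v_p/m_gun = 0.022*533/6 = 1.95433 m/s, E_r = 0.5*m_gun*v_r^2 = 0.5*6*1.95433^2 = 11.46 J

11.46 J


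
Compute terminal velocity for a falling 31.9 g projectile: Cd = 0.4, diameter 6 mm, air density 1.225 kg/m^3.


A = pi*(d/2)^2 = pi*(6/2000)^2 = 2.82743e-05 m^2
vt = sqrt(2mg/(Cd*rho*A)) = sqrt(2*0.0319*9.81/(0.4 * 1.225 * 2.82743e-05)) = 212.5 m/s

212.5 m/s


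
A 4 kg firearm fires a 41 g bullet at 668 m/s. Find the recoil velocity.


v_recoil = m_p * v_p / m_gun = 0.041 * 668 / 4 = 6.847 m/s

6.847 m/s


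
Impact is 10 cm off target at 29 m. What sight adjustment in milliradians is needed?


1 mrad subtends 1 cm per 10 m of range, so adj = error_cm / (dist_m / 10) = 10 / (29/10) = 3.448 mrad

3.448 mrad


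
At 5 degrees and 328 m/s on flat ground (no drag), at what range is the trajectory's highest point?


R = v0^2*sin(2*theta)/g = 328^2*sin(2*5°)/9.81 = 1904.36 m
apex_dist = R/2 = 1904.36/2 = 952.2 m

952.2 m


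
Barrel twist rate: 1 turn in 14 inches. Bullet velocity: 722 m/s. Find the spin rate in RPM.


twist_m = 14*0.0254 = 0.3556 m
spin = v/twist = 722/0.3556 = 2030.371 rev/s
RPM = spin*60 = 2030.371*60 ≈ 121822 RPM

121822 RPM


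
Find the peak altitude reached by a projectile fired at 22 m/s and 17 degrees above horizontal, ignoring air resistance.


H = (v0*sin(theta))^2 / (2g) = (22*sin(17°))^2 / (2*9.81) = 2.109 m

2.109 m


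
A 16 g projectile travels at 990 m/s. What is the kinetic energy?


E = 0.5*m*v^2 = 0.5*0.016*990^2 = 7841 J

7841 J


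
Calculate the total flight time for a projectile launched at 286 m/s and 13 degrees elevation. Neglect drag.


T = 2*v0*sin(theta)/g = 2*286*sin(13°)/9.81 = 13.12 s

13.12 s


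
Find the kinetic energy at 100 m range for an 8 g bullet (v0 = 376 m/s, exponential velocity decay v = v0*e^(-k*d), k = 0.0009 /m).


v = v0*exp(-k*d) = 376*exp(-0.0009*100) = 343.638 m/s
E = 0.5*m*v^2 = 0.5*0.008*343.638^2 = 472.3 J

472.3 J


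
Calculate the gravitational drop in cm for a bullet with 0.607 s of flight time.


drop = 0.5*g*t^2 = 0.5*9.81*0.607^2 = 1.80724 m ≈ 180.7 cm

180.7 cm


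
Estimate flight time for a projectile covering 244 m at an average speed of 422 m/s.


t = d/v = 244/422 = 0.5782 s

0.5782 s


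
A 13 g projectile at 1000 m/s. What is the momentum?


p = m*v = 0.013*1000 = 13 kg·m/s

13 kg·m/s


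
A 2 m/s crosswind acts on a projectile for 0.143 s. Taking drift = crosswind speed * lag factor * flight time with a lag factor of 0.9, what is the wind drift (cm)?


drift = v_wind * lag * t = 2 * 0.9 * 0.143 = 0.2574 m ≈ 25.74 cm

25.74 cm


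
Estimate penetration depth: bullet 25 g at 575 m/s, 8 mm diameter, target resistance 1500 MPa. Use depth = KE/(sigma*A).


A = pi*(d/2)^2 = pi*(8/2)^2 = 50.2655 mm^2
E = 0.5*m*v^2 = 0.5*0.025*575^2 = 4132.81 J
depth = E/(sigma*A) = 4132.81 J / (1500 MPa * 50.2655 mm^2) = 4132.81/(1500 * 50.2655) m = 0.0548131 m ≈ 54.81 mm

54.81 mm


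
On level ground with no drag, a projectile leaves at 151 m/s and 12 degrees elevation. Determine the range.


R = v0^2 * sin(2*theta) / g = 151^2 * sin(2*12°) / 9.81 = 945.4 m

945.4 m


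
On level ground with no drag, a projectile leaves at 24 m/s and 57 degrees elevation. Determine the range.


R = v0^2 * sin(2*theta) / g = 24^2 * sin(2*57°) / 9.81 = 53.64 m

53.64 m


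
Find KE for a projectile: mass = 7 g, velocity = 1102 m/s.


E = 0.5*m*v^2 = 0.5*0.007*1102^2 = 4250 J

4250 J


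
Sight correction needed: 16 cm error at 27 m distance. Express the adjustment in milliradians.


1 mrad subtends 1 cm per 10 m of range, so adj = error_cm / (dist_m / 10) = 16 / (27/10) = 5.926 mrad

5.926 mrad


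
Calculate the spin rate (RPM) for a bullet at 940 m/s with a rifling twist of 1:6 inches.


twist_m = 6*0.0254 = 0.1524 m
spin = v/twist = 940/0.1524 = 6167.979 rev/s
RPM = spin*60 = 6167.979*60 ≈ 370079 RPM

370079 RPM


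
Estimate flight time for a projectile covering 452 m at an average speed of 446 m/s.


t = d/v = 452/446 = 1.013 s

1.013 s


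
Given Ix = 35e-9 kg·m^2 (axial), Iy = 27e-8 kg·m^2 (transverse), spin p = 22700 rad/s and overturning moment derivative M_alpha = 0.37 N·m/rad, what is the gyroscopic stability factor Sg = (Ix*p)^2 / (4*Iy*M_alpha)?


Sg = Ix^2 * p^2 / (4 * Iy * M_alpha) = (35e-9)^2 * 22700^2 / (4 * 27e-8 * 0.37) = 1.58

1.58


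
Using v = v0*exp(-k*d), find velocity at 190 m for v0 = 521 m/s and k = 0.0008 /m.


v = v0*exp(-k*d) = 521*exp(-0.0008*190) = 447.5 m/s

447.5 m/s


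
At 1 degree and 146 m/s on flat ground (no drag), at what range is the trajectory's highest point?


R = v0^2*sin(2*theta)/g = 146^2*sin(2*1°)/9.81 = 75.8326 m
apex_dist = R/2 = 75.8326/2 = 37.92 m

37.92 m


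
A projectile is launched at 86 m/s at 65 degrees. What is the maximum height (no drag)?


H = (v0*sin(theta))^2 / (2g) = (86*sin(65°))^2 / (2*9.81) = 309.6 m

309.6 m


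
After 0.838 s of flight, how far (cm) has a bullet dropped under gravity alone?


drop = 0.5*g*t^2 = 0.5*9.81*0.838^2 = 3.44451 m ≈ 344.5 cm

344.5 cm


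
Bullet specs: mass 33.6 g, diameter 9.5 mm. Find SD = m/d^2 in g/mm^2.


SD = m/d^2 = 33.6/9.5^2 = 0.3723 g/mm^2

0.3723 g/mm^2


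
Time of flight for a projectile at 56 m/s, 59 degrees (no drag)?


T = 2*v0*sin(theta)/g = 2*56*sin(59°)/9.81 = 9.786 s

9.786 s


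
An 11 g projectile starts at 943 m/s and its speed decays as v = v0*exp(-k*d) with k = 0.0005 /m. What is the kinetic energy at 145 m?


v = v0*exp(-k*d) = 943*exp(-0.0005*145) = 877.052 m/s
E = 0.5*m*v^2 = 0.5*0.011*877.052^2 = 4231 J

4231 J


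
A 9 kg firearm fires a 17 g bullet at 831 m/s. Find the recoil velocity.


v_recoil = m_p * v_p / m_gun = 0.017 * 831 / 9 = 1.57 m/s

1.57 m/s


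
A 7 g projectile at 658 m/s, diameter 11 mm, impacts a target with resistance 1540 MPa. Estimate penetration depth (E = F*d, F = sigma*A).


A = pi*(d/2)^2 = pi*(11/2)^2 = 95.0332 mm^2
E = 0.5*m*v^2 = 0.5*0.007*658^2 = 1515.37 J
depth = E/(sigma*A) = 1515.37 J / (1540 MPa * 95.0332 mm^2) = 1515.37/(1540 * 95.0332) m = 0.0103544 m ≈ 10.35 mm

10.35 mm


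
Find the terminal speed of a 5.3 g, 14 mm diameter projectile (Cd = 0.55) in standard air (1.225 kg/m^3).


A = pi*(d/2)^2 = pi*(14/2000)^2 = 1.53938e-04 m^2
vt = sqrt(2mg/(Cd*rho*A)) = sqrt(2*0.0053*9.81/(0.55 * 1.225 * 1.53938e-04)) = 31.66 m/s

31.66 m/s


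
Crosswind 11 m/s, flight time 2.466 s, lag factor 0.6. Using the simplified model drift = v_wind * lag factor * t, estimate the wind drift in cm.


drift = v_wind * lag * t = 11 * 0.6 * 2.466 = 16.2756 m ≈ 1628 cm

1628 cm


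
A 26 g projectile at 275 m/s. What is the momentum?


p = m*v = 0.026*275 = 7.15 kg·m/s

7.15 kg·m/s


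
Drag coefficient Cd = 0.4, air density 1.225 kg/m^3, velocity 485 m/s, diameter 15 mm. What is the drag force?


A = pi*(d/2)^2 = pi*(15/2000)^2 = 1.76715e-04 m^2
Fd = 0.5*Cd*rho*A*v^2 = 0.5*0.4*1.225*1.76715e-04*485^2 = 10.18 N

10.18 N


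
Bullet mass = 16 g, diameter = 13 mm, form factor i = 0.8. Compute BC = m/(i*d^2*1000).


BC = m/(i*d^2*1000) = 16/(0.8 * 13^2 * 1000) = 0.0001183

0.0001183


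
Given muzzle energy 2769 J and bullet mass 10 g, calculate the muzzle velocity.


v = sqrt(2*E/m) = sqrt(2*2769/0.01) = 744.2 m/s

744.2 m/s


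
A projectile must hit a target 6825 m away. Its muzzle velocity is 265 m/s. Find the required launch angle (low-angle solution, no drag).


sin(2*theta) = R*g/v0^2 = 6825*9.81/265^2 = 0.95341, theta = arcsin(0.95341)/2 = 36.22°

36.22 degrees


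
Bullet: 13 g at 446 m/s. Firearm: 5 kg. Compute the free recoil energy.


v_r = m_p*v_p/m_gun = 0.013*446/5 = 1.1596 m/s, E_r = 0.5*m_gun*v_r^2 = 0.5*5*1.1596^2 = 3.362 J

3.362 J


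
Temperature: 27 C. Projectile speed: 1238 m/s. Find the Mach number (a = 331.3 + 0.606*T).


a = 331.3 + 0.606*(27) = 347.662 m/s
M = v/a = 1238/347.662 = 3.561

3.561


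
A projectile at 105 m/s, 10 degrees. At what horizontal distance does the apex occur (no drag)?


R = v0^2*sin(2*theta)/g = 105^2*sin(2*10°)/9.81 = 384.38 m
apex_dist = R/2 = 384.38/2 = 192.2 m

192.2 m


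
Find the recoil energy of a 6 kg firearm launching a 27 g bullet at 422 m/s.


v_r = m_p*v_p/m_gun = 0.027*422/6 = 1.899 m/s, E_r = 0.5*m_gun*v_r^2 = 0.5*6*1.899^2 = 10.82 J

10.82 J


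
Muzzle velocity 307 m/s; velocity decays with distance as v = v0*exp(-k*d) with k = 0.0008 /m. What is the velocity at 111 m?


v = v0*exp(-k*d) = 307*exp(-0.0008*111) = 280.9 m/s

280.9 m/s


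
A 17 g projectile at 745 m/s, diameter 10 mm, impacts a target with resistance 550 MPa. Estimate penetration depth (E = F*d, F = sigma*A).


A = pi*(d/2)^2 = pi*(10/2)^2 = 78.5398 mm^2
E = 0.5*m*v^2 = 0.5*0.017*745^2 = 4717.71 J
depth = E/(sigma*A) = 4717.71 J / (550 MPa * 78.5398 mm^2) = 4717.71/(550 * 78.5398) m = 0.109214 m ≈ 109.2 mm

109.2 mm


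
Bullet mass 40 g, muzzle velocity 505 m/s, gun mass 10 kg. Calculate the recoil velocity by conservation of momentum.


v_recoil = m_p * v_p / m_gun = 0.04 * 505 / 10 = 2.02 m/s

2.02 m/s


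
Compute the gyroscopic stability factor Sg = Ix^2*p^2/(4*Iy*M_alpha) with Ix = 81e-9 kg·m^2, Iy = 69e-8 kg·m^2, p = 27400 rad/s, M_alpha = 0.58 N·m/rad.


Sg = Ix^2 * p^2 / (4 * Iy * M_alpha) = (81e-9)^2 * 27400^2 / (4 * 69e-8 * 0.58) = 3.077

3.077


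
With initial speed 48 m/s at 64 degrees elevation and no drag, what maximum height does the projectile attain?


H = (v0*sin(theta))^2 / (2g) = (48*sin(64°))^2 / (2*9.81) = 94.86 m

94.86 m


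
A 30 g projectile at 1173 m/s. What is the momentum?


p = m*v = 0.03*1173 = 35.19 kg·m/s

35.19 kg·m/s


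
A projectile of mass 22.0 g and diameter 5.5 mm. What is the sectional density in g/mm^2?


SD = m/d^2 = 22.0/5.5^2 = 0.7273 g/mm^2

0.7273 g/mm^2


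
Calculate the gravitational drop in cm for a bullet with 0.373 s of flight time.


drop = 0.5*g*t^2 = 0.5*9.81*0.373^2 = 0.682428 m ≈ 68.24 cm

68.24 cm


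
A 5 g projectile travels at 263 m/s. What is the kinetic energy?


E = 0.5*m*v^2 = 0.5*0.005*263^2 = 172.9 J

172.9 J


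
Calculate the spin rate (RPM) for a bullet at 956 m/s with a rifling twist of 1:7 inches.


twist_m = 7*0.0254 = 0.1778 m
spin = v/twist = 956/0.1778 = 5376.828 rev/s
RPM = spin*60 = 5376.828*60 ≈ 322610 RPM

322610 RPM


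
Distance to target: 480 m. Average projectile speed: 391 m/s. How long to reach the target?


t = d/v = 480/391 = 1.228 s

1.228 s


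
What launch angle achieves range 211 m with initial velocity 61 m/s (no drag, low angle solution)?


sin(2*theta) = R*g/v0^2 = 211*9.81/61^2 = 0.556278, theta = arcsin(0.556278)/2 = 16.9°

16.9 degrees


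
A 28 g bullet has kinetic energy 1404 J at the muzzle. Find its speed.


v = sqrt(2*E/m) = sqrt(2*1404/0.028) = 316.7 m/s

316.7 m/s


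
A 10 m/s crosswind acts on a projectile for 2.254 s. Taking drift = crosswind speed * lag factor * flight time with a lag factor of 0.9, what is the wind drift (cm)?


drift = v_wind * lag * t = 10 * 0.9 * 2.254 = 20.286 m ≈ 2029 cm

2029 cm


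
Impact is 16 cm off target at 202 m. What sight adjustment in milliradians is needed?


1 mrad subtends 1 cm per 10 m of range, so adj = error_cm / (dist_m / 10) = 16 / (202/10) = 0.7921 mrad

0.7921 mrad


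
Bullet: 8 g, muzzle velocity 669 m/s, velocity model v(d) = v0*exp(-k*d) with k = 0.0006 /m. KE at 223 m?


v = v0*exp(-k*d) = 669*exp(-0.0006*223) = 585.218 m/s
E = 0.5*m*v^2 = 0.5*0.008*585.218^2 = 1370 J

1370 J


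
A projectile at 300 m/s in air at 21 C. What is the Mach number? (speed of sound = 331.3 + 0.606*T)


a = 331.3 + 0.606*(21) = 344.026 m/s
M = v/a = 300/344.026 = 0.872

0.872


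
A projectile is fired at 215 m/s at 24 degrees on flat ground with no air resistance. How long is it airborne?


T = 2*v0*sin(theta)/g = 2*215*sin(24°)/9.81 = 17.83 s

17.83 s


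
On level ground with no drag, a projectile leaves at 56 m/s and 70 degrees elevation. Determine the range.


R = v0^2 * sin(2*theta) / g = 56^2 * sin(2*70°) / 9.81 = 205.5 m

205.5 m


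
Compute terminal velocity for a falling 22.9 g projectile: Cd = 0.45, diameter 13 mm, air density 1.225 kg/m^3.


A = pi*(d/2)^2 = pi*(13/2000)^2 = 1.32732e-04 m^2
vt = sqrt(2mg/(Cd*rho*A)) = sqrt(2*0.0229*9.81/(0.45 * 1.225 * 1.32732e-04)) = 78.36 m/s

78.36 m/s


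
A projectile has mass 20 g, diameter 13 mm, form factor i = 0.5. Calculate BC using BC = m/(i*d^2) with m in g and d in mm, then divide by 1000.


BC = m/(i*d^2*1000) = 20/(0.5 * 13^2 * 1000) = 0.0002367

0.0002367


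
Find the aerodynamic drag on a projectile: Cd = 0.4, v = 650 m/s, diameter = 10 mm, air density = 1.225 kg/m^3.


A = pi*(d/2)^2 = pi*(10/2000)^2 = 7.85398e-05 m^2
Fd = 0.5*Cd*rho*A*v^2 = 0.5*0.4*1.225*7.85398e-05*650^2 = 8.13 N

8.13 N


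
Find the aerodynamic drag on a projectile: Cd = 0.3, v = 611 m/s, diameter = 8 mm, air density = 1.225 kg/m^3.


A = pi*(d/2)^2 = pi*(8/2000)^2 = 5.02655e-05 m^2
Fd = 0.5*Cd*rho*A*v^2 = 0.5*0.3*1.225*5.02655e-05*611^2 = 3.448 N

3.448 N


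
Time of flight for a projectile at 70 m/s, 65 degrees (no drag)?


T = 2*v0*sin(theta)/g = 2*70*sin(65°)/9.81 = 12.93 s

12.93 s


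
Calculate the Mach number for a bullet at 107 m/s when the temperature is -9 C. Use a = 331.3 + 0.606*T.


a = 331.3 + 0.606*(-9) = 325.846 m/s
M = v/a = 107/325.846 = 0.3284

0.3284


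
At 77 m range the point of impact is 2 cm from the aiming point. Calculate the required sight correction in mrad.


1 mrad subtends 1 cm per 10 m of range, so adj = error_cm / (dist_m / 10) = 2 / (77/10) = 0.2597 mrad

0.2597 mrad


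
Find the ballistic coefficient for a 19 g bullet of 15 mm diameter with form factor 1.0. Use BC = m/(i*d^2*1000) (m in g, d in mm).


BC = m/(i*d^2*1000) = 19/(1.0 * 15^2 * 1000) = 8.444e-05

8.444e-05


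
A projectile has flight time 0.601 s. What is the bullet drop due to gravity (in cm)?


drop = 0.5*g*t^2 = 0.5*9.81*0.601^2 = 1.77169 m ≈ 177.2 cm

177.2 cm


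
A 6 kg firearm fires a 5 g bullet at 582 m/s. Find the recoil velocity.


v_recoil = m_p * v_p / m_gun = 0.005 * 582 / 6 = 0.485 m/s

0.485 m/s


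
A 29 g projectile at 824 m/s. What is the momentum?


p = m*v = 0.029*824 = 23.9 kg·m/s

23.9 kg·m/s


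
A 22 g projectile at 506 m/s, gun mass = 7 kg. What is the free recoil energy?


v_r = m_p*v_p/m_gun = 0.022*506/7 = 1.59029 m/s, E_r = 0.5*m_gun*v_r^2 = 0.5*7*1.59029^2 = 8.852 J

8.852 J


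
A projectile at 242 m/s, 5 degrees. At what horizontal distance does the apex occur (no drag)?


R = v0^2*sin(2*theta)/g = 242^2*sin(2*5°)/9.81 = 1036.65 m
apex_dist = R/2 = 1036.65/2 = 518.3 m

518.3 m


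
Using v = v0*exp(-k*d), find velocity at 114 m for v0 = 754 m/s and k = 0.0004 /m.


v = v0*exp(-k*d) = 754*exp(-0.0004*114) = 720.4 m/s

720.4 m/s


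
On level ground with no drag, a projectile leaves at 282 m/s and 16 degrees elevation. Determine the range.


R = v0^2 * sin(2*theta) / g = 282^2 * sin(2*16°) / 9.81 = 4296 m

4296 m


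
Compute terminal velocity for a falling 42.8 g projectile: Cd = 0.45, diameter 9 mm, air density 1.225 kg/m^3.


A = pi*(d/2)^2 = pi*(9/2000)^2 = 6.36173e-05 m^2
vt = sqrt(2mg/(Cd*rho*A)) = sqrt(2*0.0428*9.81/(0.45 * 1.225 * 6.36173e-05)) = 154.7 m/s

154.7 m/s


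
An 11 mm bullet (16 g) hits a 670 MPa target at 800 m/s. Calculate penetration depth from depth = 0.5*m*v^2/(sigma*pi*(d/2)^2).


A = pi*(d/2)^2 = pi*(11/2)^2 = 95.0332 mm^2
E = 0.5*m*v^2 = 0.5*0.016*800^2 = 5120 J
depth = E/(sigma*A) = 5120 J / (670 MPa * 95.0332 mm^2) = 5120/(670 * 95.0332) m = 0.0804118 m ≈ 80.41 mm

80.41 mm


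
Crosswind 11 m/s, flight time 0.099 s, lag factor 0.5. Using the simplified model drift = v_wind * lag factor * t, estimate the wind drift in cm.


drift = v_wind * lag * t = 11 * 0.5 * 0.099 = 0.5445 m ≈ 54.45 cm

54.45 cm


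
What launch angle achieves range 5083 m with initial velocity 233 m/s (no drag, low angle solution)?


sin(2*theta) = R*g/v0^2 = 5083*9.81/233^2 = 0.918496, theta = arcsin(0.918496)/2 = 33.35°

33.35 degrees


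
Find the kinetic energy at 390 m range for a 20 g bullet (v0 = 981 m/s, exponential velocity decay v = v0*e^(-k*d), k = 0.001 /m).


v = v0*exp(-k*d) = 981*exp(-0.001*390) = 664.193 m/s
E = 0.5*m*v^2 = 0.5*0.02*664.193^2 = 4412 J

4412 J


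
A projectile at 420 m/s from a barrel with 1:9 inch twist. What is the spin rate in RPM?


twist_m = 9*0.0254 = 0.2286 m
spin = v/twist = 420/0.2286 = 1837.27 rev/s
RPM = spin*60 = 1837.27*60 ≈ 110236 RPM

110236 RPM


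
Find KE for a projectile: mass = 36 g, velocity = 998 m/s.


E = 0.5*m*v^2 = 0.5*0.036*998^2 = 17928 J

17928 J


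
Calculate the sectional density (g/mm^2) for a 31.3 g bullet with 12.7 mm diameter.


SD = m/d^2 = 31.3/12.7^2 = 0.1941 g/mm^2

0.1941 g/mm^2


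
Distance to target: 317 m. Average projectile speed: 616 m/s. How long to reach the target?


t = d/v = 317/616 = 0.5146 s

0.5146 s


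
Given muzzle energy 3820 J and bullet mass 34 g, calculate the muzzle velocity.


v = sqrt(2*E/m) = sqrt(2*3820/0.034) = 474 m/s

474 m/s


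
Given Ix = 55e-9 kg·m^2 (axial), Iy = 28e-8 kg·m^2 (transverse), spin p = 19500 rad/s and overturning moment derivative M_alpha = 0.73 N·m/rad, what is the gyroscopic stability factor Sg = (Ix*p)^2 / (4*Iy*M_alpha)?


Sg = Ix^2 * p^2 / (4 * Iy * M_alpha) = (55e-9)^2 * 19500^2 / (4 * 28e-8 * 0.73) = 1.407

1.407


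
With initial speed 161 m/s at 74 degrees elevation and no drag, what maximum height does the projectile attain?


H = (v0*sin(theta))^2 / (2g) = (161*sin(74°))^2 / (2*9.81) = 1221 m

1221 m


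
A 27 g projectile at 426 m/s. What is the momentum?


p = m*v = 0.027*426 = 11.5 kg·m/s

11.5 kg·m/s


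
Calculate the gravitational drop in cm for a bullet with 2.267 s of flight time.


drop = 0.5*g*t^2 = 0.5*9.81*2.267^2 = 25.2082 m ≈ 2521 cm

2521 cm


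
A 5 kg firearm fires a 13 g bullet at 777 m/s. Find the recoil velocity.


v_recoil = m_p * v_p / m_gun = 0.013 * 777 / 5 = 2.02 m/s

2.02 m/s


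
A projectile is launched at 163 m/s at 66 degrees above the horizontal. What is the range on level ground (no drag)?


R = v0^2 * sin(2*theta) / g = 163^2 * sin(2*66°) / 9.81 = 2013 m

2013 m


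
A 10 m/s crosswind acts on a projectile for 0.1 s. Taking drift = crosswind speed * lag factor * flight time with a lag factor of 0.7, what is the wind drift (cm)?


drift = v_wind * lag * t = 10 * 0.7 * 0.1 = 0.7 m ≈ 70 cm

70 cm


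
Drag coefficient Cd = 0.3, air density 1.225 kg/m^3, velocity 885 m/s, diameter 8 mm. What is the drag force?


A = pi*(d/2)^2 = pi*(8/2000)^2 = 5.02655e-05 m^2
Fd = 0.5*Cd*rho*A*v^2 = 0.5*0.3*1.225*5.02655e-05*885^2 = 7.234 N

7.234 N


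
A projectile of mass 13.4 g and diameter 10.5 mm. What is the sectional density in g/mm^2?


SD = m/d^2 = 13.4/10.5^2 = 0.1215 g/mm^2

0.1215 g/mm^2


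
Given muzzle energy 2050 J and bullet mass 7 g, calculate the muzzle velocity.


v = sqrt(2*E/m) = sqrt(2*2050/0.007) = 765.3 m/s

765.3 m/s


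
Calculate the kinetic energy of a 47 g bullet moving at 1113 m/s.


E = 0.5*m*v^2 = 0.5*0.047*1113^2 = 29111 J

29111 J


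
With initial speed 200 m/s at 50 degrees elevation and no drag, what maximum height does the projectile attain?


H = (v0*sin(theta))^2 / (2g) = (200*sin(50°))^2 / (2*9.81) = 1196 m

1196 m


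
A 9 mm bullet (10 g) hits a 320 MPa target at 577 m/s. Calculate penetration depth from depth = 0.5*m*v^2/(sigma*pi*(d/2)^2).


A = pi*(d/2)^2 = pi*(9/2)^2 = 63.6173 mm^2
E = 0.5*m*v^2 = 0.5*0.01*577^2 = 1664.64 J
depth = E/(sigma*A) = 1664.64 J / (320 MPa * 63.6173 mm^2) = 1664.64/(320 * 63.6173) m = 0.0817705 m ≈ 81.77 mm

81.77 mm


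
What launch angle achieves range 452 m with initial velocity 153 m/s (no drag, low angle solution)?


sin(2*theta) = R*g/v0^2 = 452*9.81/153^2 = 0.189419, theta = arcsin(0.189419)/2 = 5.459°

5.459 degrees


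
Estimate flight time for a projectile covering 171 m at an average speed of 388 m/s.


t = d/v = 171/388 = 0.4407 s

0.4407 s


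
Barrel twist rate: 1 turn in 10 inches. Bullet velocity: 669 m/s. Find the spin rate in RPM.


twist_m = 10*0.0254 = 0.254 m
spin = v/twist = 669/0.254 = 2633.858 rev/s
RPM = spin*60 = 2633.858*60 ≈ 158031 RPM

158031 RPM


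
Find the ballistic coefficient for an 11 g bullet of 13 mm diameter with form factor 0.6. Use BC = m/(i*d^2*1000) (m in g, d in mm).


BC = m/(i*d^2*1000) = 11/(0.6 * 13^2 * 1000) = 0.0001085

0.0001085


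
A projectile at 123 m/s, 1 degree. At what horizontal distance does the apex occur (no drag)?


R = v0^2*sin(2*theta)/g = 123^2*sin(2*1°)/9.81 = 53.8221 m
apex_dist = R/2 = 53.8221/2 = 26.91 m

26.91 m


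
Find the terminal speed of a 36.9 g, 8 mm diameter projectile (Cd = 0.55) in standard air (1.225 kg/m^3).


A = pi*(d/2)^2 = pi*(8/2000)^2 = 5.02655e-05 m^2
vt = sqrt(2mg/(Cd*rho*A)) = sqrt(2*0.0369*9.81/(0.55 * 1.225 * 5.02655e-05)) = 146.2 m/s

146.2 m/s


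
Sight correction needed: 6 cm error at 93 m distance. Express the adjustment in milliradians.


1 mrad subtends 1 cm per 10 m of range, so adj = error_cm / (dist_m / 10) = 6 / (93/10) = 0.6452 mrad

0.6452 mrad


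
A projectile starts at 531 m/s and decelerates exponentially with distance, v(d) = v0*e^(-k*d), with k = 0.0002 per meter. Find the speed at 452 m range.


v = v0*exp(-k*d) = 531*exp(-0.0002*452) = 485.1 m/s

485.1 m/s


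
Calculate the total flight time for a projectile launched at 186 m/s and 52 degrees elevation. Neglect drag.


T = 2*v0*sin(theta)/g = 2*186*sin(52°)/9.81 = 29.88 s

29.88 s


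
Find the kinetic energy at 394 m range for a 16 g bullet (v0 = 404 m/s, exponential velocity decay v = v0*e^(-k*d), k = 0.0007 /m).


v = v0*exp(-k*d) = 404*exp(-0.0007*394) = 306.622 m/s
E = 0.5*m*v^2 = 0.5*0.016*306.622^2 = 752.1 J

752.1 J


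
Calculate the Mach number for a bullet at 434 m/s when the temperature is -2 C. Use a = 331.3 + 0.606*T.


a = 331.3 + 0.606*(-2) = 330.088 m/s
M = v/a = 434/330.088 = 1.315

1.315


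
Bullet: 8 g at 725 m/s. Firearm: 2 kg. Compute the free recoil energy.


v_r = m_p*v_p/m_gun = 0.008*725/2 = 2.9 m/s, E_r = 0.5*m_gun*v_r^2 = 0.5*2*2.9^2 = 8.41 J

8.41 J


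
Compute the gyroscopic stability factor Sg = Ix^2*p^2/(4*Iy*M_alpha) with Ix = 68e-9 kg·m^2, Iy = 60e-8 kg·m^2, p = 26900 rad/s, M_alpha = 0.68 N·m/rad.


Sg = Ix^2 * p^2 / (4 * Iy * M_alpha) = (68e-9)^2 * 26900^2 / (4 * 60e-8 * 0.68) = 2.05

2.05


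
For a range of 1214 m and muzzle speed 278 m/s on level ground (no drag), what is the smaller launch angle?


sin(2*theta) = R*g/v0^2 = 1214*9.81/278^2 = 0.154098, theta = arcsin(0.154098)/2 = 4.432°

4.432 degrees


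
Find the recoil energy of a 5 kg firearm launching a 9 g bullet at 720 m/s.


v_r = m_p*v_p/m_gun = 0.009*720/5 = 1.296 m/s, E_r = 0.5*m_gun*v_r^2 = 0.5*5*1.296^2 = 4.199 J

4.199 J


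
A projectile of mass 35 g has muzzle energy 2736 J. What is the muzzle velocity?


v = sqrt(2*E/m) = sqrt(2*2736/0.035) = 395.4 m/s

395.4 m/s


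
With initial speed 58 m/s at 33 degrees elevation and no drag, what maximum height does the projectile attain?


H = (v0*sin(theta))^2 / (2g) = (58*sin(33°))^2 / (2*9.81) = 50.86 m

50.86 m


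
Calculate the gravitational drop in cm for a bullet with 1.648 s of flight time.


drop = 0.5*g*t^2 = 0.5*9.81*1.648^2 = 13.3215 m ≈ 1332 cm

1332 cm


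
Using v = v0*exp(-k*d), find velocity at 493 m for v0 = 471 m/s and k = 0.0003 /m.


v = v0*exp(-k*d) = 471*exp(-0.0003*493) = 406.2 m/s

406.2 m/s


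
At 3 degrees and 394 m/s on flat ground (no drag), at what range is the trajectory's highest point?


R = v0^2*sin(2*theta)/g = 394^2*sin(2*3°)/9.81 = 1654.09 m
apex_dist = R/2 = 1654.09/2 = 827 m

827 m


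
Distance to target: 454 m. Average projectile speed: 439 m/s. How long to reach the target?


t = d/v = 454/439 = 1.034 s

1.034 s


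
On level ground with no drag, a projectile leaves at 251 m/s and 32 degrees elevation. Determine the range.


R = v0^2 * sin(2*theta) / g = 251^2 * sin(2*32°) / 9.81 = 5772 m

5772 m


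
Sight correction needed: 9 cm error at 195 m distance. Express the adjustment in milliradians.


1 mrad subtends 1 cm per 10 m of range, so adj = error_cm / (dist_m / 10) = 9 / (195/10) = 0.4615 mrad

0.4615 mrad


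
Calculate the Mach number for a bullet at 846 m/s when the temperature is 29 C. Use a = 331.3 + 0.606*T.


a = 331.3 + 0.606*(29) = 348.874 m/s
M = v/a = 846/348.874 = 2.425

2.425


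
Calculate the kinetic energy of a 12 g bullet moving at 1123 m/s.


E = 0.5*m*v^2 = 0.5*0.012*1123^2 = 7567 J

7567 J


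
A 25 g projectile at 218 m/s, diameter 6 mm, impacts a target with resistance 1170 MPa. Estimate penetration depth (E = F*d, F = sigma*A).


A = pi*(d/2)^2 = pi*(6/2)^2 = 28.2743 mm^2
E = 0.5*m*v^2 = 0.5*0.025*218^2 = 594.05 J
depth = E/(sigma*A) = 594.05 J / (1170 MPa * 28.2743 mm^2) = 594.05/(1170 * 28.2743) m = 0.0179575 m ≈ 17.96 mm

17.96 mm


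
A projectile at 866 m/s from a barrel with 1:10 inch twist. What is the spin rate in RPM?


twist_m = 10*0.0254 = 0.254 m
spin = v/twist = 866/0.254 = 3409.449 rev/s
RPM = spin*60 = 3409.449*60 ≈ 204567 RPM

204567 RPM


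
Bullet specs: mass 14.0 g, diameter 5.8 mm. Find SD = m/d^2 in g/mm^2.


SD = m/d^2 = 14.0/5.8^2 = 0.4162 g/mm^2

0.4162 g/mm^2


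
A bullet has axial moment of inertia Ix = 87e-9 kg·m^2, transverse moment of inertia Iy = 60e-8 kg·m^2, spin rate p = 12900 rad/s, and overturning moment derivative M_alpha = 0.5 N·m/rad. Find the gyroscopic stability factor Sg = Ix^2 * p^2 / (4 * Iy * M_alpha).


Sg = Ix^2 * p^2 / (4 * Iy * M_alpha) = (87e-9)^2 * 12900^2 / (4 * 60e-8 * 0.5) = 1.05

1.05


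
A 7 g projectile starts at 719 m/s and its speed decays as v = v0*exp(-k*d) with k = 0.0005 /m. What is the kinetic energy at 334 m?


v = v0*exp(-k*d) = 719*exp(-0.0005*334) = 608.418 m/s
E = 0.5*m*v^2 = 0.5*0.007*608.418^2 = 1296 J

1296 J


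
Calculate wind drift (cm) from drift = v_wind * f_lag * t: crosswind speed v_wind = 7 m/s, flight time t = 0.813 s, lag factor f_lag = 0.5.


drift = v_wind * lag * t = 7 * 0.5 * 0.813 = 2.8455 m ≈ 284.6 cm

284.6 cm


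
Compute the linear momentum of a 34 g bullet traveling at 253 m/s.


p = m*v = 0.034*253 = 8.602 kg·m/s

8.602 kg·m/s


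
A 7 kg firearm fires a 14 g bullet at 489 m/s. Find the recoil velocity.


v_recoil = m_p * v_p / m_gun = 0.014 * 489 / 7 = 0.978 m/s

0.978 m/s


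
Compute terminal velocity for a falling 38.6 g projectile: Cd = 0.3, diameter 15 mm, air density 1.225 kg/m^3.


A = pi*(d/2)^2 = pi*(15/2000)^2 = 1.76715e-04 m^2
vt = sqrt(2mg/(Cd*rho*A)) = sqrt(2*0.0386*9.81/(0.3 * 1.225 * 1.76715e-04)) = 108 m/s

108 m/s


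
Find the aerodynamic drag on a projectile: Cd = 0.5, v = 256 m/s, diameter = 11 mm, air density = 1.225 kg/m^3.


A = pi*(d/2)^2 = pi*(11/2000)^2 = 9.50332e-05 m^2
Fd = 0.5*Cd*rho*A*v^2 = 0.5*0.5*1.225*9.50332e-05*256^2 = 1.907 N

1.907 N


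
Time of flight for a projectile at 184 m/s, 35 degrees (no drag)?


T = 2*v0*sin(theta)/g = 2*184*sin(35°)/9.81 = 21.52 s

21.52 s


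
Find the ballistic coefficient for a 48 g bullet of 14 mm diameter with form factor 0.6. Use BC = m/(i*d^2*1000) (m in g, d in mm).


BC = m/(i*d^2*1000) = 48/(0.6 * 14^2 * 1000) = 0.0004082

0.0004082


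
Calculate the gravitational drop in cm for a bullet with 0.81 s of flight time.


drop = 0.5*g*t^2 = 0.5*9.81*0.81^2 = 3.21817 m ≈ 321.8 cm

321.8 cm


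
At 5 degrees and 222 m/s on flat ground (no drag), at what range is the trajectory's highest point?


R = v0^2*sin(2*theta)/g = 222^2*sin(2*5°)/9.81 = 872.383 m
apex_dist = R/2 = 872.383/2 = 436.2 m

436.2 m


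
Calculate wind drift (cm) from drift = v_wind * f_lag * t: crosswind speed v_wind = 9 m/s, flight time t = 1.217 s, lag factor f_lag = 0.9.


drift = v_wind * lag * t = 9 * 0.9 * 1.217 = 9.8577 m ≈ 985.8 cm

985.8 cm


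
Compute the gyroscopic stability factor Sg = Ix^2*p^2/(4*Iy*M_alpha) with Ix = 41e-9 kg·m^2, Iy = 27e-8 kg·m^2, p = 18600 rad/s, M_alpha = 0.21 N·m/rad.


Sg = Ix^2 * p^2 / (4 * Iy * M_alpha) = (41e-9)^2 * 18600^2 / (4 * 27e-8 * 0.21) = 2.564

2.564


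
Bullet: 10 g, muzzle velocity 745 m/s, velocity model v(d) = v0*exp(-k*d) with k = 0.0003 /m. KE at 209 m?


v = v0*exp(-k*d) = 745*exp(-0.0003*209) = 699.723 m/s
E = 0.5*m*v^2 = 0.5*0.01*699.723^2 = 2448 J

2448 J


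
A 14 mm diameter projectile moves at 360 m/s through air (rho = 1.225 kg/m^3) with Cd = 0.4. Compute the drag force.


A = pi*(d/2)^2 = pi*(14/2000)^2 = 1.53938e-04 m^2
Fd = 0.5*Cd*rho*A*v^2 = 0.5*0.4*1.225*1.53938e-04*360^2 = 4.888 N

4.888 N


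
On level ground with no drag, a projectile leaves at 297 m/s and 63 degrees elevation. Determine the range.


R = v0^2 * sin(2*theta) / g = 297^2 * sin(2*63°) / 9.81 = 7274 m

7274 m


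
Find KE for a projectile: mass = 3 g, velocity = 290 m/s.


E = 0.5*m*v^2 = 0.5*0.003*290^2 = 126.2 J

126.2 J


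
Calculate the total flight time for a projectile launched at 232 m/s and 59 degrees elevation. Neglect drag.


T = 2*v0*sin(theta)/g = 2*232*sin(59°)/9.81 = 40.54 s

40.54 s


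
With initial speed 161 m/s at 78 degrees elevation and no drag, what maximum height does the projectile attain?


H = (v0*sin(theta))^2 / (2g) = (161*sin(78°))^2 / (2*9.81) = 1264 m

1264 m


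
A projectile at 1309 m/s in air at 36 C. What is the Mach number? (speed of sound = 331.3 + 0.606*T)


a = 331.3 + 0.606*(36) = 353.116 m/s
M = v/a = 1309/353.116 = 3.707

3.707


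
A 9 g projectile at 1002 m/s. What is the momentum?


p = m*v = 0.009*1002 = 9.018 kg·m/s

9.018 kg·m/s


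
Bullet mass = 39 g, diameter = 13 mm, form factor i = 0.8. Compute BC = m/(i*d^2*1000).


BC = m/(i*d^2*1000) = 39/(0.8 * 13^2 * 1000) = 0.0002885

0.0002885


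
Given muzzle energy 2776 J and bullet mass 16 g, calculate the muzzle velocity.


v = sqrt(2*E/m) = sqrt(2*2776/0.016) = 589.1 m/s

589.1 m/s


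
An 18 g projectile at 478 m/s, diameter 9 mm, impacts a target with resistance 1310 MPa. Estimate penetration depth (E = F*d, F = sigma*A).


A = pi*(d/2)^2 = pi*(9/2)^2 = 63.6173 mm^2
E = 0.5*m*v^2 = 0.5*0.018*478^2 = 2056.36 J
depth = E/(sigma*A) = 2056.36 J / (1310 MPa * 63.6173 mm^2) = 2056.36/(1310 * 63.6173) m = 0.0246747 m ≈ 24.67 mm

24.67 mm


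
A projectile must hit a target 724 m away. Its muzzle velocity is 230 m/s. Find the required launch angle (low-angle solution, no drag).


sin(2*theta) = R*g/v0^2 = 724*9.81/230^2 = 0.134262, theta = arcsin(0.134262)/2 = 3.858°

3.858 degrees


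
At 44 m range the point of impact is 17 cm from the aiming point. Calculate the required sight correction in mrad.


1 mrad subtends 1 cm per 10 m of range, so adj = error_cm / (dist_m / 10) = 17 / (44/10) = 3.864 mrad

3.864 mrad


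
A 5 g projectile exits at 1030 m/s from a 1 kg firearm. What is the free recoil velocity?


v_recoil = m_p * v_p / m_gun = 0.005 * 1030 / 1 = 5.15 m/s

5.15 m/s


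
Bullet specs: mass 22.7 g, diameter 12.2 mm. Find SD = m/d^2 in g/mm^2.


SD = m/d^2 = 22.7/12.2^2 = 0.1525 g/mm^2

0.1525 g/mm^2


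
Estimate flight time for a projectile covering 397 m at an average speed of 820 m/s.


t = d/v = 397/820 = 0.4841 s

0.4841 s


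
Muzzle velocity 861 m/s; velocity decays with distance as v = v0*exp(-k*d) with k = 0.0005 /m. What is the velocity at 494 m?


v = v0*exp(-k*d) = 861*exp(-0.0005*494) = 672.6 m/s

672.6 m/s


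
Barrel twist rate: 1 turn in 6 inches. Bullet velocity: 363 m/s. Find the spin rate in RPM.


twist_m = 6*0.0254 = 0.1524 m
spin = v/twist = 363/0.1524 = 2381.89 rev/s
RPM = spin*60 = 2381.89*60 ≈ 142913 RPM

142913 RPM


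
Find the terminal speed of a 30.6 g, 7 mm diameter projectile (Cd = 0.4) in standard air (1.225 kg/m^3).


A = pi*(d/2)^2 = pi*(7/2000)^2 = 3.84845e-05 m^2
vt = sqrt(2mg/(Cd*rho*A)) = sqrt(2*0.0306*9.81/(0.4 * 1.225 * 3.84845e-05)) = 178.4 m/s

178.4 m/s
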